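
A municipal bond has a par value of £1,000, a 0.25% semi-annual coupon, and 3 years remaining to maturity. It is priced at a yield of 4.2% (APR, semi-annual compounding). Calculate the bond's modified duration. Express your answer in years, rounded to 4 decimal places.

2.9285 years

Periodic yield y = 0.021. First find Macaulay duration:
  t   CF        PV=CF/(1+0.021)^t    t·PV
  1         1.25         1.2243         1.2243
  2         1.25         1.1991         2.3982
  3         1.25         1.1744         3.5233
  4         1.25         1.1503         4.6012
  5         1.25         1.1266         5.6331
  6     1,001.25       883.8694     5,303.2161
  Σ                    889.7441     5,320.5963
P = 889.7441; Macaulay duration = 5,320.5963 / 889.7441 = 5.97992 half-year periods = 2.98996 years.
Modified duration = D_Mac / (1 + y) = 2.98996 / 1.021 = 2.92846 years.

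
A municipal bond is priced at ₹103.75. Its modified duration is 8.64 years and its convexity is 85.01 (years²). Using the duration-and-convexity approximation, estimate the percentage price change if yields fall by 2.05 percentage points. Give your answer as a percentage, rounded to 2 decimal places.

+19.50%

Duration effect: -D_mod·Δy = -8.64 × (-0.0205) = +0.177120
Convexity effect: ½·C·(Δy)² = 0.5 × 85.01 × (-0.0205)² = +0.01786272625
ΔP/P ≈ +0.177120 + 0.01786272625 = +0.19498272625
= +19.498272625%.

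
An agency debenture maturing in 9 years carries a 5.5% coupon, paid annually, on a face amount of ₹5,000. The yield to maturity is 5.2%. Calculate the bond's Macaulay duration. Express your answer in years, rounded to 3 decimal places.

Periodic yield y = 0.052. Discount each cash flow and weight by its year:
  t   CF        PV=CF/(1+0.052)^t    t·PV
  1       275.00       261.4068       261.4068
  2       275.00       248.4856       496.9712
  3       275.00       236.2030       708.6091
  4       275.00       224.5276       898.1104
  5       275.00       213.4293     1,067.1464
  6       275.00       202.8795     1,217.2772
  7       275.00       192.8513     1,349.9589
  8       275.00       183.3187     1,466.5496
  9     5,275.00     3,342.5723    30,083.1504
  Σ                  5,105.6741    37,549.1801
Price P = Σ PV = 5,105.6741.
Macaulay duration = Σ(t·PV) / P = 37,549.1801 / 5,105.6741 = 7.35440 years.

7.354 years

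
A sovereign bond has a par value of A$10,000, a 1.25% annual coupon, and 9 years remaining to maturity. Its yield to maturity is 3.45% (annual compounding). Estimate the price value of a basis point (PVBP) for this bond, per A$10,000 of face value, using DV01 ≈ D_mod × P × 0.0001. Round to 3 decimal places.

Periodic yield y = 0.0345.
  t   CF        PV=CF/(1+0.0345)^t    t·PV
  1       125.00       120.8313       120.8313
  2       125.00       116.8017       233.6033
  3       125.00       112.9064       338.7192
  4       125.00       109.1410       436.5641
  5       125.00       105.5012       527.5062
  6       125.00       101.9828       611.8970
  7       125.00        98.5818       690.0723
  8       125.00        95.2941       762.3529
  9    10,125.00     7,461.4044    67,152.6393
  Σ                  8,322.4447    70,874.1855
P = 8,322.4447; D_Mac = 8.51603 yrs; D_mod = 8.23202 yrs.
DV01 ≈ 8.23202 × 8,322.4447 × 0.0001 = 6.851057.

A$6.851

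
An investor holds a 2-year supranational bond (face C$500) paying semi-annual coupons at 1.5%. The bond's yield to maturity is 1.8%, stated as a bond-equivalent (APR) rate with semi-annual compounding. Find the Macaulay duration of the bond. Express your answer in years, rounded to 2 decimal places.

1.98 years

Periodic yield y = 0.009. Discount each cash flow and weight by its period:
  t   CF        PV=CF/(1+0.009)^t    t·PV
  1         3.75         3.7166         3.7166
  2         3.75         3.6834         7.3668
  3         3.75         3.6505        10.9516
  4       503.75       486.0158     1,944.0632
  Σ                    497.0663     1,966.0982
Price P = Σ PV = 497.0663.
Macaulay duration = Σ(t·PV) / P = 1,966.0982 / 497.0663 = 3.95540 half-year periods.
In years: 3.95540 / 2 = 1.97770 years.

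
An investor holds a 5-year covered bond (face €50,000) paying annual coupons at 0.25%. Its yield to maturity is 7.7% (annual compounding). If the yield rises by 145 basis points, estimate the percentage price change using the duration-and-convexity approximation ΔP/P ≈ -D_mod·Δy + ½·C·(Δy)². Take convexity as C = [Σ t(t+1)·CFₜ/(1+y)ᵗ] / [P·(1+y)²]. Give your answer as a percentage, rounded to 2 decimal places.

With y = 0.077:
  t   CF        PV=CF/(1+0.077)^t    t·PV        t(t+1)·PV
  1       125.00       116.0631       116.0631         232.1263
  2       125.00       107.7652       215.5304         646.5913
  3       125.00       100.0606       300.1817       1,200.7266
  4       125.00        92.9067       371.6269       1,858.1347
  5    50,125.00    34,592.0157   172,960.0784   1,037,760.4704
  Σ                 35,008.8113   173,963.4806   1,041,698.0493
P = 35,008.8113; D_Mac = 4.96913 yrs; D_mod = 4.61387 yrs; C = 25.65270.
Duration effect: -4.61387 × (+0.0145) = -0.066901
Convexity effect: 0.5 × 25.65270 × (0.0145)² = +0.0026967
ΔP/P ≈ -0.066901 + 0.0026967 = -0.064204 = -6.4204%.

-6.42%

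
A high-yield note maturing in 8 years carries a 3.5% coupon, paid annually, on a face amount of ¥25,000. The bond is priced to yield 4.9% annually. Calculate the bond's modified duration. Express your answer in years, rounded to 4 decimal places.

6.7331 years

Periodic yield y = 0.049. First find Macaulay duration:
  t   CF        PV=CF/(1+0.049)^t    t·PV
  1       875.00       834.1277       834.1277
  2       875.00       795.1647     1,590.3293
  3       875.00       758.0216     2,274.0648
  4       875.00       722.6135     2,890.4542
  5       875.00       688.8594     3,444.2972
  6       875.00       656.6820     3,940.0921
  7       875.00       626.0076     4,382.0535
  8    25,875.00    17,647.2262   141,177.8097
  Σ                 22,728.7029   160,533.2287
P = 22,728.7029; Macaulay duration = 160,533.2287 / 22,728.7029 = 7.06302 years.
Modified duration = D_Mac / (1 + y) = 7.06302 / 1.049 = 6.73310 years.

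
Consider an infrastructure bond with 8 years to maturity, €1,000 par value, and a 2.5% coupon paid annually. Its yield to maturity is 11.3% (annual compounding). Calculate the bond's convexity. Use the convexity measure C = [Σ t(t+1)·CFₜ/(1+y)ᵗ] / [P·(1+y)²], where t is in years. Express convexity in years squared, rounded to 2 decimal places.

49.29

With y = 0.113:
  t   CF        PV=CF/(1+0.113)^t    t·PV        t(t+1)·PV
  1        25.00        22.4618        22.4618          44.9236
  2        25.00        20.1813        40.3627         121.0880
  3        25.00        18.1324        54.3971         217.5884
  4        25.00        16.2914        65.1657         325.8287
  5        25.00        14.6374        73.1870         439.1222
  6        25.00        13.1513        78.9079         552.3550
  7        25.00        11.8161        82.7126         661.7011
  8     1,025.00       435.2738     3,482.1906      31,339.7153
  Σ                    551.9456     3,899.3854      33,702.3224
P = 551.9456.
Convexity = Σ t(t+1)·PV / [P·(1+y)²] = 33,702.3224 / (551.9456 × 1.238769) = 49.29164.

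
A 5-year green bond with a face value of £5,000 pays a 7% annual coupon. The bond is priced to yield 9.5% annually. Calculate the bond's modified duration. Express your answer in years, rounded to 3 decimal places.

Periodic yield y = 0.095. First find Macaulay duration:
  t   CF        PV=CF/(1+0.095)^t    t·PV
  1       350.00       319.6347       319.6347
  2       350.00       291.9038       583.8077
  3       350.00       266.5788       799.7365
  4       350.00       243.4510       973.8040
  5     5,350.00     3,398.4680    16,992.3400
  Σ                  4,520.0364    19,669.3230
P = 4,520.0364; Macaulay duration = 19,669.3230 / 4,520.0364 = 4.35159 years.
Modified duration = D_Mac / (1 + y) = 4.35159 / 1.095 = 3.97405 years.

3.974 years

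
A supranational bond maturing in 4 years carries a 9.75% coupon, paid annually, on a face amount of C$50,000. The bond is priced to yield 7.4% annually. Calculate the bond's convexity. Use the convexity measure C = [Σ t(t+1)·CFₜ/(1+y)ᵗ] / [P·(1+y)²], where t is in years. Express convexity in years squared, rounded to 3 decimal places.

14.569

With y = 0.074:
  t   CF        PV=CF/(1+0.074)^t    t·PV        t(t+1)·PV
  1     4,875.00     4,539.1061     4,539.1061       9,078.2123
  2     4,875.00     4,226.3558     8,452.7116      25,358.1349
  3     4,875.00     3,935.1544    11,805.4632      47,221.8527
  4    54,875.00    41,243.6799   164,974.7197     824,873.5985
  Σ                 53,944.2963   189,772.0006     906,531.7983
P = 53,944.2963.
Convexity = Σ t(t+1)·PV / [P·(1+y)²] = 906,531.7983 / (53,944.2963 × 1.153476) = 14.56897.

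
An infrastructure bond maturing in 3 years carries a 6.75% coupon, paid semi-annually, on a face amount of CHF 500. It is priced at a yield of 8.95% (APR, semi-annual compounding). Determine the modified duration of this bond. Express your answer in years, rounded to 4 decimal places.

2.6392 years

Periodic yield y = 0.04475. First find Macaulay duration:
  t   CF        PV=CF/(1+0.04475)^t    t·PV
  1       16.875        16.1522        16.1522
  2       16.875        15.4603        30.9207
  3       16.875        14.7981        44.3944
  4       16.875        14.1643        56.6571
  5       16.875        13.5576        67.7879
  6      516.875       397.4763     2,384.8579
  Σ                    471.6088     2,600.7700
P = 471.6088; Macaulay duration = 2,600.7700 / 471.6088 = 5.51468 half-year periods = 2.75734 years.
Modified duration = D_Mac / (1 + y) = 2.75734 / 1.04475 = 2.63923 years.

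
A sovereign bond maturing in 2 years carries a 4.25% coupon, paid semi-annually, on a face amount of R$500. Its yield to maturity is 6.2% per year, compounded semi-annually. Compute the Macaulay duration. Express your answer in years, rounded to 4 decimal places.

Periodic yield y = 0.031. Discount each cash flow and weight by its period:
  t   CF        PV=CF/(1+0.031)^t    t·PV
  1       10.625        10.3055        10.3055
  2       10.625         9.9957        19.9913
  3       10.625         9.6951        29.0853
  4      510.625       451.9261     1,807.7044
  Σ                    481.9224     1,867.0866
Price P = Σ PV = 481.9224.
Macaulay duration = Σ(t·PV) / P = 1,867.0866 / 481.9224 = 3.87425 half-year periods.
In years: 3.87425 / 2 = 1.93712 years.

1.9371 years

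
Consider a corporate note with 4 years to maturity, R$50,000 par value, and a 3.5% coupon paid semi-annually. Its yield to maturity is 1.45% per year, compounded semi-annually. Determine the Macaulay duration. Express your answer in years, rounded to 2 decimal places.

Periodic yield y = 0.00725. Discount each cash flow and weight by its period:
  t   CF        PV=CF/(1+0.00725)^t    t·PV
  1       875.00       868.7019       868.7019
  2       875.00       862.4492     1,724.8983
  3       875.00       856.2414     2,568.7242
  4       875.00       850.0783     3,400.3133
  5       875.00       843.9596     4,219.7981
  6       875.00       837.8850     5,027.3098
  7       875.00       831.8540     5,822.9782
  8    50,875.00    48,018.2373   384,145.8986
  Σ                 53,969.4067   407,778.6225
Price P = Σ PV = 53,969.4067.
Macaulay duration = Σ(t·PV) / P = 407,778.6225 / 53,969.4067 = 7.55574 half-year periods.
In years: 7.55574 / 2 = 3.77787 years.

3.78 years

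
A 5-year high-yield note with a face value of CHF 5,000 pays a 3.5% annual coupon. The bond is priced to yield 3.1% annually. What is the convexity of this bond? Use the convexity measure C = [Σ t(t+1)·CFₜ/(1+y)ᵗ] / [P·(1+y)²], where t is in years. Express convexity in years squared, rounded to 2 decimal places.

With y = 0.031:
  t   CF        PV=CF/(1+0.031)^t    t·PV        t(t+1)·PV
  1       175.00       169.7381       169.7381         339.4762
  2       175.00       164.6345       329.2689         987.8067
  3       175.00       159.6842       479.0527       1,916.2109
  4       175.00       154.8829       619.5315       3,097.6574
  5     5,175.00     4,442.3935    22,211.9676     133,271.8058
  Σ                  5,091.3332    23,809.5589     139,612.9570
P = 5,091.3332.
Convexity = Σ t(t+1)·PV / [P·(1+y)²] = 139,612.9570 / (5,091.3332 × 1.062961) = 25.79746.

25.80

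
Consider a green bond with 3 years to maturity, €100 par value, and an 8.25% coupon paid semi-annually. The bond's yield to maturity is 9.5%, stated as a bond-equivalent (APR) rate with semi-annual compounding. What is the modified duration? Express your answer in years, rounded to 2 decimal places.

Periodic yield y = 0.0475. First find Macaulay duration:
  t   CF        PV=CF/(1+0.0475)^t    t·PV
  1        4.125         3.9379         3.9379
  2        4.125         3.7594         7.5188
  3        4.125         3.5889        10.7667
  4        4.125         3.4262        13.7046
  5        4.125         3.2708        16.3540
  6      104.125        78.8190       472.9139
  Σ                     96.8022       525.1959
P = 96.8022; Macaulay duration = 525.1959 / 96.8022 = 5.42546 half-year periods = 2.71273 years.
Modified duration = D_Mac / (1 + y) = 2.71273 / 1.0475 = 2.58972 years.

2.59 years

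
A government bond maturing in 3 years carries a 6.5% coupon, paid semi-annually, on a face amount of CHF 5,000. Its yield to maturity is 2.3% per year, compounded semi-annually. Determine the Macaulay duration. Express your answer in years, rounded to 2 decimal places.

Periodic yield y = 0.0115. Discount each cash flow and weight by its period:
  t   CF        PV=CF/(1+0.0115)^t    t·PV
  1       162.50       160.6525       160.6525
  2       162.50       158.8260       317.6520
  3       162.50       157.0203       471.0608
  4       162.50       155.2351       620.9402
  5       162.50       153.4702       767.3508
  6     5,162.50     4,820.1965    28,921.1789
  Σ                  5,605.4005    31,258.8352
Price P = Σ PV = 5,605.4005.
Macaulay duration = Σ(t·PV) / P = 31,258.8352 / 5,605.4005 = 5.57656 half-year periods.
In years: 5.57656 / 2 = 2.78828 years.

2.79 years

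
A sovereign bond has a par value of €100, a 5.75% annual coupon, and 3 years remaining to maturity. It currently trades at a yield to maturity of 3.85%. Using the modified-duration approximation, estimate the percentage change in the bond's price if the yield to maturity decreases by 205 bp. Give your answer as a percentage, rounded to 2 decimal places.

+5.61%

Periodic yield y = 0.0385. Modified duration first:
  t   CF        PV=CF/(1+0.0385)^t    t·PV
  1         5.75         5.5368         5.5368
  2         5.75         5.3316        10.6631
  3       105.75        94.4193       283.2580
  Σ                    105.2877       299.4579
P = 105.2877; D_Mac = 2.84419 yrs; D_mod = 2.84419/(1+0.0385) = 2.73874 yrs.
ΔP/P ≈ -D_mod · Δy = -2.73874 × (-0.0205) = +0.056144 = +5.6144%.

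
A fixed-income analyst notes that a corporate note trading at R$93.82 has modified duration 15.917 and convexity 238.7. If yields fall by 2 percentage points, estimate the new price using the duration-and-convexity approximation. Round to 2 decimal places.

R$128.17

Duration effect: -D_mod·Δy = -15.917 × (-0.02) = +0.318340
Convexity effect: ½·C·(Δy)² = 0.5 × 238.7 × (-0.02)² = +0.0477400
ΔP/P ≈ +0.318340 + 0.0477400 = +0.366080
New price ≈ 93.82 × (1 + 0.366080) = 128.1656256.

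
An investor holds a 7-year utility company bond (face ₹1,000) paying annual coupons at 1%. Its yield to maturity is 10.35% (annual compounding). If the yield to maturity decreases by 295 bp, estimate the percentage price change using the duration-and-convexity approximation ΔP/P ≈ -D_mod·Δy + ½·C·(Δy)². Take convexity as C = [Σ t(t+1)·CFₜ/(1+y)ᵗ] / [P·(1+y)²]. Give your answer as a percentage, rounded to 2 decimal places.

+19.81%

With y = 0.1035:
  t   CF        PV=CF/(1+0.1035)^t    t·PV        t(t+1)·PV
  1        10.00         9.0621         9.0621          18.1242
  2        10.00         8.2121        16.4242          49.2727
  3        10.00         7.4419        22.3257          89.3026
  4        10.00         6.7439        26.9756         134.8779
  5        10.00         6.1114        30.5568         183.3410
  6        10.00         5.5382        33.2290         232.6030
  7     1,010.00       506.8915     3,548.2405      28,385.9242
  Σ                    550.0010     3,686.8139      29,093.4455
P = 550.0010; D_Mac = 6.70329 yrs; D_mod = 6.07457 yrs; C = 43.43972.
Duration effect: -6.07457 × (-0.0295) = +0.179200
Convexity effect: 0.5 × 43.43972 × (-0.0295)² = +0.0189017
ΔP/P ≈ +0.179200 + 0.0189017 = +0.198101 = +19.8101%.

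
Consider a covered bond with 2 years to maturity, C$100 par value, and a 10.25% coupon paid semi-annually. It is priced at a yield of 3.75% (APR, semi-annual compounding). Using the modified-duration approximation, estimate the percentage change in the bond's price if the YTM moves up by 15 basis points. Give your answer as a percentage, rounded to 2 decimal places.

Periodic yield y = 0.01875. Modified duration first:
  t   CF        PV=CF/(1+0.01875)^t    t·PV
  1        5.125         5.0307         5.0307
  2        5.125         4.9381         9.8762
  3        5.125         4.8472        14.5416
  4      105.125        97.5968       390.3871
  Σ                    112.4127       419.8356
P = 112.4127; D_Mac = 3.73477 half-year periods = 1.86738 yrs; D_mod = 1.86738/(1+0.01875) = 1.83302 yrs.
ΔP/P ≈ -D_mod · Δy = -1.83302 × (+0.0015) = -0.002750 = -0.2750%.

-0.27%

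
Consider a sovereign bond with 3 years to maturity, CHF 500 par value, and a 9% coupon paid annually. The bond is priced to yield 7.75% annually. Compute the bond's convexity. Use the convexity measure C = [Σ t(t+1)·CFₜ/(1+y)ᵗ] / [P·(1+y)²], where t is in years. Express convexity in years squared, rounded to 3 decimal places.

9.251

With y = 0.0775:
  t   CF        PV=CF/(1+0.0775)^t    t·PV        t(t+1)·PV
  1        45.00        41.7633        41.7633          83.5267
  2        45.00        38.7595        77.5190         232.5569
  3       545.00       435.6570     1,306.9709       5,227.8836
  Σ                    516.1798     1,426.2532       5,543.9672
P = 516.1798.
Convexity = Σ t(t+1)·PV / [P·(1+y)²] = 5,543.9672 / (516.1798 × 1.161006) = 9.25092.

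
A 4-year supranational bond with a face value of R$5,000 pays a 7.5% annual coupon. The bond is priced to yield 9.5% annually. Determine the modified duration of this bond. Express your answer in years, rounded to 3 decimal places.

3.275 years

Periodic yield y = 0.095. First find Macaulay duration:
  t   CF        PV=CF/(1+0.095)^t    t·PV
  1       375.00       342.4658       342.4658
  2       375.00       312.7541       625.5082
  3       375.00       285.6202       856.8606
  4     5,375.00     3,738.7118    14,954.8473
  Σ                  4,679.5519    16,779.6819
P = 4,679.5519; Macaulay duration = 16,779.6819 / 4,679.5519 = 3.58575 years.
Modified duration = D_Mac / (1 + y) = 3.58575 / 1.095 = 3.27465 years.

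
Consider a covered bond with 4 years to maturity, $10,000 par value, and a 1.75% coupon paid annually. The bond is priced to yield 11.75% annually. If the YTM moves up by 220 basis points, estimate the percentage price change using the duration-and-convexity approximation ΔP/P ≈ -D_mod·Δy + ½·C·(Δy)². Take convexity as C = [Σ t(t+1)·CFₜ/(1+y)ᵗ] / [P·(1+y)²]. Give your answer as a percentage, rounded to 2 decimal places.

-7.26%

With y = 0.1175:
  t   CF        PV=CF/(1+0.1175)^t    t·PV        t(t+1)·PV
  1       175.00       156.5996       156.5996         313.1991
  2       175.00       140.1338       280.2677         840.8030
  3       175.00       125.3994       376.1982       1,504.7928
  4    10,175.00     6,524.4558    26,097.8230     130,489.1152
  Σ                  6,946.5885    26,910.8884     133,147.9101
P = 6,946.5885; D_Mac = 3.87397 yrs; D_mod = 3.46664 yrs; C = 15.34856.
Duration effect: -3.46664 × (+0.022) = -0.076266
Convexity effect: 0.5 × 15.34856 × (0.022)² = +0.0037144
ΔP/P ≈ -0.076266 + 0.0037144 = -0.072552 = -7.2552%.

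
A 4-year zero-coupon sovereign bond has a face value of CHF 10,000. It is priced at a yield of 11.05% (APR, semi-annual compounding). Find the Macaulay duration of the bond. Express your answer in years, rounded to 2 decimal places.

4.00 years

A zero-coupon bond has a single cash flow at maturity, so its Macaulay duration equals its maturity: 4 years.
(Equivalently: 8 semi-annual periods ÷ 2 = 4 years.)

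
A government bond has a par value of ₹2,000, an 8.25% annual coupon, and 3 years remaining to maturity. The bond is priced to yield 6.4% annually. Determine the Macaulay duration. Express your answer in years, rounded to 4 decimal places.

2.7827 years

Periodic yield y = 0.064. Discount each cash flow and weight by its year:
  t   CF        PV=CF/(1+0.064)^t    t·PV
  1       165.00       155.0752       155.0752
  2       165.00       145.7474       291.4947
  3     2,165.00     1,797.3515     5,392.0545
  Σ                  2,098.1740     5,838.6244
Price P = Σ PV = 2,098.1740.
Macaulay duration = Σ(t·PV) / P = 5,838.6244 / 2,098.1740 = 2.78272 years.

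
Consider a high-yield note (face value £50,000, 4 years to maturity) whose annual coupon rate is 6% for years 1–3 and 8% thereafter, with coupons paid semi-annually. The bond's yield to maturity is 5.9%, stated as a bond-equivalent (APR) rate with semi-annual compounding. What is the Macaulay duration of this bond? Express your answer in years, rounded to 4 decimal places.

3.6180 years

Periodic yield y = 0.0295. Discount each cash flow and weight by its period:
  t   CF        PV=CF/(1+0.0295)^t    t·PV
  1     1,500.00     1,457.0180     1,457.0180
  2     1,500.00     1,415.2676     2,830.5352
  3     1,500.00     1,374.7135     4,124.1406
  4     1,500.00     1,335.3215     5,341.2862
  5     1,500.00     1,297.0583     6,485.2916
  6     1,500.00     1,259.8915     7,559.3491
  7     2,000.00     1,631.7196    11,422.0374
  8    52,000.00    41,209.0437   329,672.3493
  Σ                 50,980.0338   368,892.0074
Price P = Σ PV = 50,980.0338.
Macaulay duration = Σ(t·PV) / P = 368,892.0074 / 50,980.0338 = 7.23601 half-year periods.
In years: 7.23601 / 2 = 3.61800 years.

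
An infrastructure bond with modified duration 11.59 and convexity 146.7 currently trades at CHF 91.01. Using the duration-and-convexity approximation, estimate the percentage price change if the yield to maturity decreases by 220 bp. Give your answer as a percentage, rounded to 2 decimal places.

Duration effect: -D_mod·Δy = -11.59 × (-0.022) = +0.254980
Convexity effect: ½·C·(Δy)² = 0.5 × 146.7 × (-0.022)² = +0.0355014
ΔP/P ≈ +0.254980 + 0.0355014 = +0.2904814
= +29.04814%.

+29.05%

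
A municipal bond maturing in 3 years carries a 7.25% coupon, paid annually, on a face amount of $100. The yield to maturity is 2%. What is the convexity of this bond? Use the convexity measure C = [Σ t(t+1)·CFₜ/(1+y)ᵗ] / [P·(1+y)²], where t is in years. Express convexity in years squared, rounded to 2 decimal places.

With y = 0.02:
  t   CF        PV=CF/(1+0.02)^t    t·PV        t(t+1)·PV
  1         7.25         7.1078         7.1078          14.2157
  2         7.25         6.9685        13.9369          41.8108
  3       107.25       101.0641       303.1922       1,212.7688
  Σ                    115.1404       324.2370       1,268.7954
P = 115.1404.
Convexity = Σ t(t+1)·PV / [P·(1+y)²] = 1,268.7954 / (115.1404 × 1.040400) = 10.59165.

10.59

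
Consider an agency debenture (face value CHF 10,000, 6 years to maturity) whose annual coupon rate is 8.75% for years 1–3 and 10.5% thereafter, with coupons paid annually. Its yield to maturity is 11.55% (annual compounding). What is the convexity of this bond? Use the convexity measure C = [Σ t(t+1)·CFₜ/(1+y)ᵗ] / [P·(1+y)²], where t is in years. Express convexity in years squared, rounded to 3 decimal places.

25.152

With y = 0.1155:
  t   CF        PV=CF/(1+0.1155)^t    t·PV        t(t+1)·PV
  1       875.00       784.4016       784.4016       1,568.8032
  2       875.00       703.1839     1,406.3678       4,219.1033
  3       875.00       630.3755     1,891.1265       7,564.5061
  4     1,050.00       678.1269     2,712.5078      13,562.5389
  5     1,050.00       607.9130     3,039.5650      18,237.3898
  6    11,050.00     5,735.1506    34,410.9039     240,876.3273
  Σ                  9,139.1516    44,244.8725     286,028.6685
P = 9,139.1516.
Convexity = Σ t(t+1)·PV / [P·(1+y)²] = 286,028.6685 / (9,139.1516 × 1.244340) = 25.15154.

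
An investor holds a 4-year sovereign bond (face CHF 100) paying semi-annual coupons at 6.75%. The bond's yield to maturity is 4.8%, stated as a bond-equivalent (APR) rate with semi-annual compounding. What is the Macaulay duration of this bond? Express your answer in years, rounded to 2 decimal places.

Periodic yield y = 0.024. Discount each cash flow and weight by its period:
  t   CF        PV=CF/(1+0.024)^t    t·PV
  1        3.375         3.2959         3.2959
  2        3.375         3.2187         6.4373
  3        3.375         3.1432         9.4296
  4        3.375         3.0695        12.2782
  5        3.375         2.9976        14.9880
  6        3.375         2.9273        17.5641
  7        3.375         2.8587        20.0112
  8      103.375        85.5098       684.0784
  Σ                    107.0208       768.0826
Price P = Σ PV = 107.0208.
Macaulay duration = Σ(t·PV) / P = 768.0826 / 107.0208 = 7.17695 half-year periods.
In years: 7.17695 / 2 = 3.58847 years.

3.59 years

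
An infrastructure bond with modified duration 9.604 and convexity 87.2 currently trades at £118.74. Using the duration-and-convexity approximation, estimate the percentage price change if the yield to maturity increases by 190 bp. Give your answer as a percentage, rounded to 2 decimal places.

Duration effect: -D_mod·Δy = -9.604 × (+0.019) = -0.182476
Convexity effect: ½·C·(Δy)² = 0.5 × 87.2 × (0.019)² = +0.0157396
ΔP/P ≈ -0.182476 + 0.0157396 = -0.1667364
= -16.67364%.

-16.67%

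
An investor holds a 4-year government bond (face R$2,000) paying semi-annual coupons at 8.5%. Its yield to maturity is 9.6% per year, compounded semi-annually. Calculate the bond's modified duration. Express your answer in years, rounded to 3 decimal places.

Periodic yield y = 0.048. First find Macaulay duration:
  t   CF        PV=CF/(1+0.048)^t    t·PV
  1        85.00        81.1069        81.1069
  2        85.00        77.3921       154.7841
  3        85.00        73.8474       221.5421
  4        85.00        70.4651       281.8602
  5        85.00        67.2376       336.1882
  6        85.00        64.1581       384.9484
  7        85.00        61.2195       428.5367
  8     2,085.00     1,432.8997    11,463.1978
  Σ                  1,928.3263    13,352.1644
P = 1,928.3263; Macaulay duration = 13,352.1644 / 1,928.3263 = 6.92422 half-year periods = 3.46211 years.
Modified duration = D_Mac / (1 + y) = 3.46211 / 1.048 = 3.30354 years.

3.304 years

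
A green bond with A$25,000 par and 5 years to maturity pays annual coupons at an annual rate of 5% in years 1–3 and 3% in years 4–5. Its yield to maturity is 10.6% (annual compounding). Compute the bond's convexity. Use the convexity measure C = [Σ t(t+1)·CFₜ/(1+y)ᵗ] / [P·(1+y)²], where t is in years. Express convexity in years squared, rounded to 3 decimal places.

21.201

With y = 0.106:
  t   CF        PV=CF/(1+0.106)^t    t·PV        t(t+1)·PV
  1     1,250.00     1,130.1989     1,130.1989       2,260.3978
  2     1,250.00     1,021.8797     2,043.7593       6,131.2780
  3     1,250.00       923.9418     2,771.8255      11,087.3020
  4       750.00       501.2343     2,004.9371      10,024.6854
  5    25,750.00    15,559.7136    77,798.5679     466,791.4076
  Σ                 19,136.9683    85,749.2888     496,295.0709
P = 19,136.9683.
Convexity = Σ t(t+1)·PV / [P·(1+y)²] = 496,295.0709 / (19,136.9683 × 1.223236) = 21.20101.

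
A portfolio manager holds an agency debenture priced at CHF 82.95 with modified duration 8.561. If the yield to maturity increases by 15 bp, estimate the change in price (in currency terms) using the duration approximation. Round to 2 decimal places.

Duration approximation: ΔP/P ≈ -D_mod · Δy = -8.561 × (+0.0015) = -0.0128415.
ΔP ≈ 82.95 × (-0.0128415) = -1.065202425.

-CHF 1.07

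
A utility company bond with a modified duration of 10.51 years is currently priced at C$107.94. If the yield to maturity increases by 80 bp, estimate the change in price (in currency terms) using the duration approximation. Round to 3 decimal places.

-C$9.076

Duration approximation: ΔP/P ≈ -D_mod · Δy = -10.51 × (+0.008) = -0.084080.
ΔP ≈ 107.94 × (-0.084080) = -9.0755952.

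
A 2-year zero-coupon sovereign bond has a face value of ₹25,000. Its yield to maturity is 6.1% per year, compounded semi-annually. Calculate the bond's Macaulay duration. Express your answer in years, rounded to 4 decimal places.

2.0000 years

A zero-coupon bond has a single cash flow at maturity, so its Macaulay duration equals its maturity: 2 years.
(Equivalently: 4 semi-annual periods ÷ 2 = 2 years.)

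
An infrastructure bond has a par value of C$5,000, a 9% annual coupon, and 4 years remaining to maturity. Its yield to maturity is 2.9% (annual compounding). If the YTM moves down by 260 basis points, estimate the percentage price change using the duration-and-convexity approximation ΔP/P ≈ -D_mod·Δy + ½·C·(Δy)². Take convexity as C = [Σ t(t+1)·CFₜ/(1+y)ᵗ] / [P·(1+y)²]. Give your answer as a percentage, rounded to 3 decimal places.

With y = 0.029:
  t   CF        PV=CF/(1+0.029)^t    t·PV        t(t+1)·PV
  1       450.00       437.3178       437.3178         874.6356
  2       450.00       424.9930       849.9860       2,549.9579
  3       450.00       413.0155     1,239.0466       4,956.1864
  4     5,450.00     4,861.1050    19,444.4201      97,222.1003
  Σ                  6,136.4313    21,970.7704     105,602.8802
P = 6,136.4313; D_Mac = 3.58038 yrs; D_mod = 3.47948 yrs; C = 16.25284.
Duration effect: -3.47948 × (-0.026) = +0.090466
Convexity effect: 0.5 × 16.25284 × (-0.026)² = +0.0054935
ΔP/P ≈ +0.090466 + 0.0054935 = +0.095960 = +9.5960%.

+9.596%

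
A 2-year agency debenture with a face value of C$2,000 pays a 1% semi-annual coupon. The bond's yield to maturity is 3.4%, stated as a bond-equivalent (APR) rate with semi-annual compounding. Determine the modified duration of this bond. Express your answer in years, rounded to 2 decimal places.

1.95 years

Periodic yield y = 0.017. First find Macaulay duration:
  t   CF        PV=CF/(1+0.017)^t    t·PV
  1        10.00         9.8328         9.8328
  2        10.00         9.6685        19.3370
  3        10.00         9.5069        28.5206
  4     2,010.00     1,878.9371     7,515.7485
  Σ                  1,907.9453     7,573.4388
P = 1,907.9453; Macaulay duration = 7,573.4388 / 1,907.9453 = 3.96942 half-year periods = 1.98471 years.
Modified duration = D_Mac / (1 + y) = 1.98471 / 1.017 = 1.95153 years.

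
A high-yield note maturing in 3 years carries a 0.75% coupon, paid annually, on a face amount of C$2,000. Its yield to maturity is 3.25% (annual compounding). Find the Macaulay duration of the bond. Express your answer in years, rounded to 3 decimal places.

2.977 years

Periodic yield y = 0.0325. Discount each cash flow and weight by its year:
  t   CF        PV=CF/(1+0.0325)^t    t·PV
  1        15.00        14.5278        14.5278
  2        15.00        14.0706        28.1411
  3     2,015.00     1,830.6481     5,491.9443
  Σ                  1,859.2465     5,534.6133
Price P = Σ PV = 1,859.2465.
Macaulay duration = Σ(t·PV) / P = 5,534.6133 / 1,859.2465 = 2.97680 years.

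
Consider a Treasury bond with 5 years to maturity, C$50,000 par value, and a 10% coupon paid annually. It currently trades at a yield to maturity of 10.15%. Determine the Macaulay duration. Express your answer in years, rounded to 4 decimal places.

4.1673 years

Periodic yield y = 0.1015. Discount each cash flow and weight by its year:
  t   CF        PV=CF/(1+0.1015)^t    t·PV
  1     5,000.00     4,539.2646     4,539.2646
  2     5,000.00     4,120.9847     8,241.9694
  3     5,000.00     3,741.2480    11,223.7441
  4     5,000.00     3,396.5030    13,586.0119
  5    55,000.00    33,918.7768   169,593.8840
  Σ                 49,716.7771   207,184.8739
Price P = Σ PV = 49,716.7771.
Macaulay duration = Σ(t·PV) / P = 207,184.8739 / 49,716.7771 = 4.16730 years.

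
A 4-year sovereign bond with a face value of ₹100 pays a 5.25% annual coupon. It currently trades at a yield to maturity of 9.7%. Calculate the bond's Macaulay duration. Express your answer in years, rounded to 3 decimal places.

Periodic yield y = 0.097. Discount each cash flow and weight by its year:
  t   CF        PV=CF/(1+0.097)^t    t·PV
  1         5.25         4.7858         4.7858
  2         5.25         4.3626         8.7252
  3         5.25         3.9769        11.9306
  4       105.25        72.6768       290.7071
  Σ                     85.8020       316.1486
Price P = Σ PV = 85.8020.
Macaulay duration = Σ(t·PV) / P = 316.1486 / 85.8020 = 3.68463 years.

3.685 years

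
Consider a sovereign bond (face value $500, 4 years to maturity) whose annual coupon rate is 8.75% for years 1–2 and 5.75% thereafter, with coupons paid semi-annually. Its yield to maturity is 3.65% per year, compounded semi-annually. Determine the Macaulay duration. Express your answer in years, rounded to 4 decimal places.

3.5243 years

Periodic yield y = 0.01825. Discount each cash flow and weight by its period:
  t   CF        PV=CF/(1+0.01825)^t    t·PV
  1       21.875        21.4829        21.4829
  2       21.875        21.0979        42.1958
  3       21.875        20.7198        62.1593
  4       21.875        20.3484        81.3936
  5       14.375        13.1321        65.6607
  6       14.375        12.8968        77.3807
  7       14.375        12.6656        88.6594
  8      514.375       445.0866     3,560.6927
  Σ                    567.4302     3,999.6252
Price P = Σ PV = 567.4302.
Macaulay duration = Σ(t·PV) / P = 3,999.6252 / 567.4302 = 7.04867 half-year periods.
In years: 7.04867 / 2 = 3.52433 years.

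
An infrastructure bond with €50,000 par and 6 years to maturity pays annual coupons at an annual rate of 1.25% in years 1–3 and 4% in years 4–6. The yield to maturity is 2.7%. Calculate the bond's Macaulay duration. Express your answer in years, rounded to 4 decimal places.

Periodic yield y = 0.027. Discount each cash flow and weight by its year:
  t   CF        PV=CF/(1+0.027)^t    t·PV
  1       625.00       608.5686       608.5686
  2       625.00       592.5693     1,185.1386
  3       625.00       576.9905     1,730.9716
  4     2,000.00     1,797.8283     7,191.3133
  5     2,000.00     1,750.5631     8,752.8157
  6    52,000.00    44,318.0540   265,908.3238
  Σ                 49,644.5739   285,377.1316
Price P = Σ PV = 49,644.5739.
Macaulay duration = Σ(t·PV) / P = 285,377.1316 / 49,644.5739 = 5.74841 years.

5.7484 years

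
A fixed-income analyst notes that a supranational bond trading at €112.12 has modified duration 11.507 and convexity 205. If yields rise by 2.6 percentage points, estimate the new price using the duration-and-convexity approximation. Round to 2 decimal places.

€86.34

Duration effect: -D_mod·Δy = -11.507 × (+0.026) = -0.299182
Convexity effect: ½·C·(Δy)² = 0.5 × 205 × (0.026)² = +0.0692900
ΔP/P ≈ -0.299182 + 0.0692900 = -0.229892
New price ≈ 112.12 × (1 - 0.229892) = 86.34450896.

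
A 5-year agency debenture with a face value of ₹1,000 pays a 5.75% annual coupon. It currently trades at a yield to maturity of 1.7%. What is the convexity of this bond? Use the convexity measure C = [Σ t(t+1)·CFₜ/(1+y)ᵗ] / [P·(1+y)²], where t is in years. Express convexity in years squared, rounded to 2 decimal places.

25.41

With y = 0.017:
  t   CF        PV=CF/(1+0.017)^t    t·PV        t(t+1)·PV
  1        57.50        56.5388        56.5388         113.0777
  2        57.50        55.5937       111.1875         333.5625
  3        57.50        54.6645       163.9934         655.9734
  4        57.50        53.7507       215.0028       1,075.0138
  5     1,057.50       972.0209     4,860.1046      29,160.6276
  Σ                  1,192.5686     5,406.8270      31,338.2549
P = 1,192.5686.
Convexity = Σ t(t+1)·PV / [P·(1+y)²] = 31,338.2549 / (1,192.5686 × 1.034289) = 25.40677.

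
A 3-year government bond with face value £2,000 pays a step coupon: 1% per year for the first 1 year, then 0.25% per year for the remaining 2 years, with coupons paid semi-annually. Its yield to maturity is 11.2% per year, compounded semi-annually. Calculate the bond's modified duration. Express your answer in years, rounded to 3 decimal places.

2.810 years

Periodic yield y = 0.056. First find Macaulay duration:
  t   CF        PV=CF/(1+0.056)^t    t·PV
  1        10.00         9.4697         9.4697
  2        10.00         8.9675        17.9350
  3         2.50         2.1230         6.3690
  4         2.50         2.0104         8.0416
  5         2.50         1.9038         9.5190
  6     2,002.50     1,444.0726     8,664.4354
  Σ                  1,468.5470     8,715.7697
P = 1,468.5470; Macaulay duration = 8,715.7697 / 1,468.5470 = 5.93496 half-year periods = 2.96748 years.
Modified duration = D_Mac / (1 + y) = 2.96748 / 1.056 = 2.81011 years.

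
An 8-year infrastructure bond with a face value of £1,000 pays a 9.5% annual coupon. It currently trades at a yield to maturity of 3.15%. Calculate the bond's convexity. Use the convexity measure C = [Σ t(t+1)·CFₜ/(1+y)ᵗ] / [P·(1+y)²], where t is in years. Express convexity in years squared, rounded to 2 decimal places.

48.84

With y = 0.0315:
  t   CF        PV=CF/(1+0.0315)^t    t·PV        t(t+1)·PV
  1        95.00        92.0989        92.0989         184.1978
  2        95.00        89.2864       178.5727         535.7182
  3        95.00        86.5597       259.6792       1,038.7168
  4        95.00        83.9164       335.6655       1,678.3273
  5        95.00        81.3537       406.7686       2,440.6118
  6        95.00        78.8693       473.2160       3,312.5123
  7        95.00        76.4608       535.2258       4,281.8062
  8     1,095.00       854.3981     6,835.1846      61,516.6613
  Σ                  1,442.9433     9,116.4113      74,988.5517
P = 1,442.9433.
Convexity = Σ t(t+1)·PV / [P·(1+y)²] = 74,988.5517 / (1,442.9433 × 1.063992) = 48.84355.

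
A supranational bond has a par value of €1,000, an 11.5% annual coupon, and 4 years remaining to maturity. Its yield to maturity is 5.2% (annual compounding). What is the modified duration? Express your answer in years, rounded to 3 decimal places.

Periodic yield y = 0.052. First find Macaulay duration:
  t   CF        PV=CF/(1+0.052)^t    t·PV
  1       115.00       109.3156       109.3156
  2       115.00       103.9122       207.8243
  3       115.00        98.7758       296.3274
  4     1,115.00       910.3574     3,641.4294
  Σ                  1,222.3609     4,254.8968
P = 1,222.3609; Macaulay duration = 4,254.8968 / 1,222.3609 = 3.48088 years.
Modified duration = D_Mac / (1 + y) = 3.48088 / 1.052 = 3.30883 years.

3.309 years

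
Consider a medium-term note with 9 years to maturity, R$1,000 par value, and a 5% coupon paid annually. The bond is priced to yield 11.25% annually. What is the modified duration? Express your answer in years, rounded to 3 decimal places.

6.328 years

Periodic yield y = 0.1125. First find Macaulay duration:
  t   CF        PV=CF/(1+0.1125)^t    t·PV
  1        50.00        44.9438        44.9438
  2        50.00        40.3989        80.7979
  3        50.00        36.3137       108.9410
  4        50.00        32.6415       130.5659
  5        50.00        29.3407       146.7033
  6        50.00        26.3736       158.2418
  7        50.00        23.7066       165.9464
  8        50.00        21.3093       170.4747
  9     1,050.00       402.2436     3,620.1922
  Σ                    657.2717     4,626.8070
P = 657.2717; Macaulay duration = 4,626.8070 / 657.2717 = 7.03941 years.
Modified duration = D_Mac / (1 + y) = 7.03941 / 1.1125 = 6.32756 years.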